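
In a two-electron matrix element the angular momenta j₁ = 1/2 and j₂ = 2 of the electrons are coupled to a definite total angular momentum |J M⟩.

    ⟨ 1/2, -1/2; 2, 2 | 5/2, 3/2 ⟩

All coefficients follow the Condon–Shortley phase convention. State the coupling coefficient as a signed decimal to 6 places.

+0.447214  (= +√(1/5))

√[6·0!1!4!/6! · 0!1!4!0!4!1!] = √(576/5)
  +(−1)^0/∏(0,0,1,4,0,0)! = 1/24  (running 1/24)
⟨..|..⟩ = √(576/5)·(1/24) = +0.447214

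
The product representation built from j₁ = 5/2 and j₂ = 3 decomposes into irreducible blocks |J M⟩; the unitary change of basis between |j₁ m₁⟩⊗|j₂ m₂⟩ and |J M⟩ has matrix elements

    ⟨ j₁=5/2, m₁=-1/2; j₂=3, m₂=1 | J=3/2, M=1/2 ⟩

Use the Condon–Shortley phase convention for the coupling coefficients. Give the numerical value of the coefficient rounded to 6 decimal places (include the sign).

-0.097590  (= −√(1/105))

√[4·4!1!2!/8! · 2!3!4!2!2!1!] = √(192/35)
  +(−1)^2/∏(2,2,1,2,0,0)! = 1/8  (running 1/8)
  +(−1)^3/∏(3,1,0,1,1,1)! = -1/6  (running -1/24)
⟨..|..⟩ = √(192/35)·(-1/24) = -0.097590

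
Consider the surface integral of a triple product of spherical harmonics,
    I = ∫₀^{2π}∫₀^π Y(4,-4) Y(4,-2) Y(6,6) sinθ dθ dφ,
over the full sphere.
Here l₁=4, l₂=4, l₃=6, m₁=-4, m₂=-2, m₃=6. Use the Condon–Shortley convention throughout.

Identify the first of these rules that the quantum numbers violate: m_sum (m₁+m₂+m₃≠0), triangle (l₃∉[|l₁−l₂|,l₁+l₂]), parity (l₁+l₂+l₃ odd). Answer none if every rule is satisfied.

azimuthal sum: -4 − 2 + 6 = 0  ✓
0 ≤ 6 ≤ 8 (triangle on l)  ✓
L = 4 + 4 + 6 = 14 (even)  ✓

none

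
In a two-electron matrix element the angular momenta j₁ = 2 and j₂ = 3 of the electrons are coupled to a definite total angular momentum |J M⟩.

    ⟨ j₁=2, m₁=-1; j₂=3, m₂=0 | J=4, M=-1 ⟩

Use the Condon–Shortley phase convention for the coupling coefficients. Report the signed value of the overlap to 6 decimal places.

-0.462910

j₁+j₂−J=1  J+j₁−j₂=3  J−j₁+j₂=5  j₁+j₂+J+1=10
(j₁±m₁, j₂±m₂, J±M) = (1,3,3,3,3,5)
P² = 1944/7
sum k=0..1:
  [0] +1/72 = 1/72
  [1] −1/24 = -1/24
S = -1/36
C² = P²·S² = 3/14 ; C = -0.462910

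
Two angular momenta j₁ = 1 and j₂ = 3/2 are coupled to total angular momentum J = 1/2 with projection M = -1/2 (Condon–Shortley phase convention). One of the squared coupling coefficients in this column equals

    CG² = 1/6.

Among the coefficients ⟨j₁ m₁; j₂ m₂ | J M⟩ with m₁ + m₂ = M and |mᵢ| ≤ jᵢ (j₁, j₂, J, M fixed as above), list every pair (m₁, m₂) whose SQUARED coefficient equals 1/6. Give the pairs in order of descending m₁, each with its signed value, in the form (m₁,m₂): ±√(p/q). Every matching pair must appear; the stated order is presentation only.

Admissible pairs with m₁+m₂ = M = -1/2: (-1,1/2), (0,-1/2), (1,-3/2)
  (m₁,m₂)=(1,-3/2): CG² = 1/2, CG = +√(1/2)
  (m₁,m₂)=(0,-1/2): CG² = 1/3, CG = −√(1/3)
  (m₁,m₂)=(-1,1/2): CG² = 1/6, CG = +√(1/6)   ← matches the target
Pairs with CG² = 1/6: (-1,1/2): +√(1/6)

(-1,1/2): +√(1/6)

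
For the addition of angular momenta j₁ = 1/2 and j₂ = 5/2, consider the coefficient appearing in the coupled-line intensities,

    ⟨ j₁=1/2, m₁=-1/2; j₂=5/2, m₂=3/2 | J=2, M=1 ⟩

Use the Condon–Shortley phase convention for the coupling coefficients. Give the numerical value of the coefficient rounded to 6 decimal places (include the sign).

√[5·1!0!4!/6! · 0!1!4!1!3!1!] = √(24)
  +(−1)^1/∏(1,0,0,3,0,1)! = -1/6  (running -1/6)
⟨..|..⟩ = √(24)·(-1/6) = -0.816497

-0.816497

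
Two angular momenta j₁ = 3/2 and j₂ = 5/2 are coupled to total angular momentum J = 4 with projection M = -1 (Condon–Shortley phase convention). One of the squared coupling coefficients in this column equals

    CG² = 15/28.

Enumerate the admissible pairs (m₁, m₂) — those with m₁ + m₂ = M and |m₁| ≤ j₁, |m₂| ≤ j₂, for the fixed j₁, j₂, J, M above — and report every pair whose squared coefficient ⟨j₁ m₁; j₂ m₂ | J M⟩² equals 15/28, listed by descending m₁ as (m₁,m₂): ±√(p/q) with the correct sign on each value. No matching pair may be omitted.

(-1/2,-1/2): +√(15/28)

Admissible pairs with m₁+m₂ = M = -1: (-3/2,1/2), (-1/2,-1/2), (1/2,-3/2), (3/2,-5/2)
  (m₁,m₂)=(3/2,-5/2): CG² = 1/56, CG = +√(1/56)
  (m₁,m₂)=(1/2,-3/2): CG² = 15/56, CG = +√(15/56)
  (m₁,m₂)=(-1/2,-1/2): CG² = 15/28, CG = +√(15/28)   ← matches the target
  (m₁,m₂)=(-3/2,1/2): CG² = 5/28, CG = +√(5/28)
Pairs with CG² = 15/28: (-1/2,-1/2): +√(15/28)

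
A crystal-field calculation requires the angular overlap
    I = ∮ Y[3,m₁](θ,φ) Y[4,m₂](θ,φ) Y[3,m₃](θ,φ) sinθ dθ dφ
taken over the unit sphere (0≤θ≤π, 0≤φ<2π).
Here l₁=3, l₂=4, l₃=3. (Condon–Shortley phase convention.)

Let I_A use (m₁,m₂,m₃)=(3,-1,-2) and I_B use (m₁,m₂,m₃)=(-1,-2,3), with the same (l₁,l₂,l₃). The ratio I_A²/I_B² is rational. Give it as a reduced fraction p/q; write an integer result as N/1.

Same 3,4,3: normalisation and zero-m 3j drop out of the ratio.
A: Δ: 4! 2! 4! / 11! → 1/34650; sum: t=0:+1/288 = 1/288; 3j²(3 4 3; 3 -1 -2) = Δ·Π!·Σ² = 5/231  (sign -1)
B: Δ: 4! 2! 4! / 11! → 1/34650; sum: t=2:+1/192 = 1/192; 3j²(3 4 3; -1 -2 3) = Δ·Π!·Σ² = 3/77  (sign +1)
I_A²/I_B² = (5/231)/(3/77) = 5/9

5/9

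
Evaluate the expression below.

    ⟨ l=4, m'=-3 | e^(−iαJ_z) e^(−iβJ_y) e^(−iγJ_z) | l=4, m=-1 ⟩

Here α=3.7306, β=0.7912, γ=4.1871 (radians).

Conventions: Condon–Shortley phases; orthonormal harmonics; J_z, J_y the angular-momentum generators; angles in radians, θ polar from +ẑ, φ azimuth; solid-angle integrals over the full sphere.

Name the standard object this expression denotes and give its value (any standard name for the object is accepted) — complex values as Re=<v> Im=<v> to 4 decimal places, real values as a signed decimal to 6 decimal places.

This is a Wigner D-matrix element — the rotation-matrix element ⟨l m'| R(α,β,γ) |l m⟩ in the angular-momentum basis.
Split into d^4_{-3,-1}(β=0.7912) × two z-phases.
Half-angle: c=0.922766, s=0.385362. N=√(1·5040·6·120)=1904.940944
k∈{2,3} keeps every argument non-negative
  k=2: (−1)^0·1904.9409/(240)·0.9228^6·0.3854^2 = +0.727706
  k=3: (−1)^1·1904.9409/(144)·0.9228^4·0.3854^4 = -0.211524
d^4_{-3,-1}(0.7912) = +0.727706 -0.211524 = +0.516182
Phases: e^{-i·(-3)·3.7306}=+0.194969-0.980809i, e^{-i·(-1)·4.1871}=-0.501463-0.865179i ⇒ D=-0.488487+0.166808i

Wigner D-matrix element, Re=-0.4885 Im=0.1668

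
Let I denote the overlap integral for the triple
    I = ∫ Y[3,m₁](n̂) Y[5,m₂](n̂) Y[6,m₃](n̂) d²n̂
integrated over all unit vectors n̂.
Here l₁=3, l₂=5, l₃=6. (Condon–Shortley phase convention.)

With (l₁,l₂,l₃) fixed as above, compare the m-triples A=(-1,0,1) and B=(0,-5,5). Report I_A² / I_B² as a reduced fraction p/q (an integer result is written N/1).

14/99

Same 3,5,6: normalisation and zero-m 3j drop out of the ratio.
A: Δ: 2! 4! 8! / 15! → 1/675675; sum: t=0:+1/34560 t=1:−1/3456 t=2:+1/5760 = -1/11520; 3j²(3 5 6; -1 0 1) = Δ·Π!·Σ² = 2/429  (sign +1)
B: Δ: 2! 4! 8! / 15! → 1/675675; sum: t=0:+1/483840 = 1/483840; 3j²(3 5 6; 0 -5 5) = Δ·Π!·Σ² = 3/91  (sign -1)
I_A²/I_B² = (2/429)/(3/91) = 14/99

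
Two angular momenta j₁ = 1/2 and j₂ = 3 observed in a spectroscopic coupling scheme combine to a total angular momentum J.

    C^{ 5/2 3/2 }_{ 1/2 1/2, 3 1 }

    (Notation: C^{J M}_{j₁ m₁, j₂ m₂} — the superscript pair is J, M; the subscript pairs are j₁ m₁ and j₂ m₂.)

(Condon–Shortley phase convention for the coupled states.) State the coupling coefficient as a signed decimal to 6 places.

j₁+j₂−J=1  J+j₁−j₂=0  J−j₁+j₂=5  j₁+j₂+J+1=7
(j₁±m₁, j₂±m₂, J±M) = (1,0,4,2,4,1)
P² = 1152/7
sum k=0..0:
  [0] +1/24 = 1/24
S = 1/24
C² = P²·S² = 2/7 ; C = +0.534522

+0.534522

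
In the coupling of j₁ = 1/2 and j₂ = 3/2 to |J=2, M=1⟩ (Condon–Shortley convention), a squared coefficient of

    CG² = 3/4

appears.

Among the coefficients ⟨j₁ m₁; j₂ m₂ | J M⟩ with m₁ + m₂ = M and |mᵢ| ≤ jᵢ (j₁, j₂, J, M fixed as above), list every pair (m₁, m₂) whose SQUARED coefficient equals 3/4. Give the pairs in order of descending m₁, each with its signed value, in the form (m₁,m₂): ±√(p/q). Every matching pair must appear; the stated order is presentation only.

(1/2,1/2): +√(3/4)

Admissible pairs with m₁+m₂ = M = 1: (-1/2,3/2), (1/2,1/2)
  (m₁,m₂)=(1/2,1/2): CG² = 3/4, CG = +√(3/4)   ← matches the target
  (m₁,m₂)=(-1/2,3/2): CG² = 1/4, CG = +√(1/4)
Pairs with CG² = 3/4: (1/2,1/2): +√(3/4)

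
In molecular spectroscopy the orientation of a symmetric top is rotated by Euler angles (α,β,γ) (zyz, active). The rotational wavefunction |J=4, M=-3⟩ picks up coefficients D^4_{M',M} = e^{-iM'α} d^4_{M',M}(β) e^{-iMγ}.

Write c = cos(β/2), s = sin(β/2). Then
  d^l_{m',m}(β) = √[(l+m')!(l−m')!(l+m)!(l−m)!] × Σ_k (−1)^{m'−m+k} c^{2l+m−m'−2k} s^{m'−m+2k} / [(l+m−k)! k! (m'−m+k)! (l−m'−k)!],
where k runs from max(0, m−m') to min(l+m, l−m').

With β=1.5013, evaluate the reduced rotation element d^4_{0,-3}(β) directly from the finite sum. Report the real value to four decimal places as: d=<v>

d^4_{0,-3}(β=1.5013) via the finite sum:
With c≡cos(β/2)=0.731246 and s≡sin(β/2)=0.682114, N=[24·24·1·5040]^{1/2}=1703.830978
k: max(0,(-3)−(0))=0 … min(4+(-3),4−(0))=1
  k=0: (−1)^3·1703.8310/(144)·0.7312^5·0.6821^3 = -0.785148
  k=1: (−1)^4·1703.8310/(144)·0.7312^3·0.6821^5 = +0.683187
d^4_{0,-3}(1.5013) = -0.785148 +0.683187 = -0.101962

d=-0.1020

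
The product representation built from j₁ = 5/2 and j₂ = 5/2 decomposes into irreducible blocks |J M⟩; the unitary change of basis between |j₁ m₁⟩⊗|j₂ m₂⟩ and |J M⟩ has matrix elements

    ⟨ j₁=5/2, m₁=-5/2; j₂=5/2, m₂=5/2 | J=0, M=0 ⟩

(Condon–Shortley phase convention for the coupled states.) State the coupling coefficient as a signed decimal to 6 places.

−√(1/6) = -0.408248

√[1·5!0!0!/6! · 0!5!5!0!0!0!] = √(2400)
  +(−1)^5/∏(5,0,0,0,0,0)! = -1/120  (running -1/120)
⟨..|..⟩ = √(2400)·(-1/120) = -0.408248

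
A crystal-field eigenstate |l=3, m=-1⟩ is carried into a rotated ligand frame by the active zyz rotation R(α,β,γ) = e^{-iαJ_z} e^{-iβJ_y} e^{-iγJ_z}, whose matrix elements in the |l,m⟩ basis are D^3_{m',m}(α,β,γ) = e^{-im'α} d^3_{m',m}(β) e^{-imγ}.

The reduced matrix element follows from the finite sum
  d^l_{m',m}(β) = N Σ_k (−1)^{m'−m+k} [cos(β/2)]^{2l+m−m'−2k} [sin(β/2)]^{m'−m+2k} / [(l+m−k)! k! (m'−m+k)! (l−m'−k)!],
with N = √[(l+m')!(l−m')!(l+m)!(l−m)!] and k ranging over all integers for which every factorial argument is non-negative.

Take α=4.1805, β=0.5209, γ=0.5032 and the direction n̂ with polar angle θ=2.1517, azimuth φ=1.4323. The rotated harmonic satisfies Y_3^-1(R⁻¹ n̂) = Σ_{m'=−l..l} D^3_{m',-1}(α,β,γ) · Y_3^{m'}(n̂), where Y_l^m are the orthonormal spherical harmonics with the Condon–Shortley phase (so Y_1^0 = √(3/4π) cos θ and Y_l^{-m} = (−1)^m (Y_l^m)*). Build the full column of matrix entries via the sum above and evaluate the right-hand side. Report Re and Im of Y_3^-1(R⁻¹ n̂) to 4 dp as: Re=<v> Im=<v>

Need the full column D^3_{m',-1} for m'=−3..3 at α=4.1805, β=0.5209, γ=0.5032.
cos(β/2)=0.966274, sin(β/2)=0.257515
d^3_{-3,-1}: single k=2 term ⇒ +0.223900;  D = +0.198770+0.103060i
d^3_{-2,-1}: k∈[1..2] ⇒ +0.685970 -0.097441 = +0.588529;  D = -0.498454+0.312907i
d^3_{-1,-1}: k∈[0..2] ⇒ +0.813959 -0.462485 +0.024636 = +0.376109;  D = -0.010789-0.375954i
d^3_{0,-1}: k∈[0..2] ⇒ -0.751442 +0.160112 -0.003791 = -0.595122;  D = -0.521353-0.286986i
d^3_{1,-1}: k∈[0..2] ⇒ +0.346864 -0.032848 +0.000292 = +0.314308;  D = -0.270276+0.160438i
d^3_{2,-1}: k∈[0..1] ⇒ -0.097441 +0.003460 = -0.093980;  D = +0.000359+0.093980i
d^3_{3,-1}: single k=0 term ⇒ +0.015902;  D = +0.013736+0.008013i
Y_3^{m'}(θ=2.1517,φ=1.4323) and Σ D·Y over m':
  (+0.1988+0.1031i)·(-0.0984+0.2230i)  (-0.4985+0.3129i)·(+0.3770+0.1072i)  (-0.0108-0.3760i)·(+0.0189-0.1353i)  (-0.5214-0.2870i)·(+0.3060+0.0000i)  (-0.2703+0.1604i)·(-0.0189-0.1353i)  (+0.0004+0.0940i)·(+0.3770-0.1072i)  (+0.0137+0.0080i)·(+0.0984+0.2230i)
Y_3^-1(R⁻¹ n̂) = -0.438029+0.078075i

Re=-0.4380 Im=0.0781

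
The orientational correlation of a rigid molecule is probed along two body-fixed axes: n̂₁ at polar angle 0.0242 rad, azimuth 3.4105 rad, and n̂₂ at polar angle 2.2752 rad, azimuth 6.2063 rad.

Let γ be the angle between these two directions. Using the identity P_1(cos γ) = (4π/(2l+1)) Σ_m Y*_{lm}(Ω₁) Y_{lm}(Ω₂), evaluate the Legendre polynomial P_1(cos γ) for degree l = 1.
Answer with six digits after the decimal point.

-0.664737

Expand P_1 via completeness: Σ_{m} conj(Y_{1,m}) at Ω₁ times Y_{1,m} at Ω₂ —
  m=-1: Y*=-0.008060-0.002221i  Y=+0.262488+0.020221i  product -0.002071-0.000746i
  m=+0: Y*=+0.488459-0.000000i  Y=-0.316409+0.000000i  product -0.154553+0.000000i
  m=+1: Y*=+0.008060-0.002221i  Y=-0.262488+0.020221i  product -0.002071+0.000746i
Accumulated sum -0.158694+0.000000i; after 4π/(2l+1) scaling, -0.664737+0.000000i ⇒ P_1 = -0.664737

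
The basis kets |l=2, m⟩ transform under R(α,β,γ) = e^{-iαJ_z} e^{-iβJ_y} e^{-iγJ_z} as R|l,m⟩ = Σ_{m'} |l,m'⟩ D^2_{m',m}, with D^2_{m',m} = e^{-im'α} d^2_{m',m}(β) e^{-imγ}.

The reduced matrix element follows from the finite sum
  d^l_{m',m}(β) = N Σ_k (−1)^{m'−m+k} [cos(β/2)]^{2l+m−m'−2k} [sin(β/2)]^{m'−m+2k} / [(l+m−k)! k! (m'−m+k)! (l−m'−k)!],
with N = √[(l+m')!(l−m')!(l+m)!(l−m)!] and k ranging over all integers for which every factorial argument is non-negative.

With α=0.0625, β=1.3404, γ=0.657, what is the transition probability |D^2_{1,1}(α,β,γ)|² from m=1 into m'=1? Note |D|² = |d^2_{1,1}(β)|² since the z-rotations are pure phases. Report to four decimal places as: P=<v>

P=0.1113

D^2_{1,1}(0.0625,1.3404,0.6570) = e^{-i·1·0.0625}·d^2_{1,1}(1.3404)·e^{-i·1·0.6570}. Compute d first:
Half-angle: c=0.783697, s=0.621143. N=√(6·1·6·1)=6.000000
The bounds max(0,m−m')=0 and min(l+m,l−m')=1 give 2 terms
  k=0: (−1)^0·6.0000/(6)·0.7837^4·0.6211^0 = +0.377219
  k=1: (−1)^1·6.0000/(2)·0.7837^2·0.6211^2 = -0.710888
d^2_{1,1}(1.3404) = +0.377219 -0.710888 = -0.333668
|D^2_{1,1}|² = |d^2_{1,1}(β)|² = (-0.333668)² = 0.111335 (the z-rotation phases have unit modulus)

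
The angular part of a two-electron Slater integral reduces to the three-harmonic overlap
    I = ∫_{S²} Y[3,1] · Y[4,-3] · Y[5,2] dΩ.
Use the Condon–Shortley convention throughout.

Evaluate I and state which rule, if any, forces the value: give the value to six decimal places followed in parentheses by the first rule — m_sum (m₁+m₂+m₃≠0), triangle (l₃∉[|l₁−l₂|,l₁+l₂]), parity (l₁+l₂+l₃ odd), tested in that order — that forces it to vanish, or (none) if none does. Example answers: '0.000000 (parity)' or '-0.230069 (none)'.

Rules hold: Σm=0, L=12 even, 1≤5≤7.
N = 7·9·11 = 693
Δ = 2!·4!·6!/13! = 1/180180
Racah Σ t=0..2: t=0:+1/576 t=1:−1/144 t=2:+1/576 = -1/288
⇒ 3j(3 4 5; 0 0 0)² = 20/1001, sgn +1
Racah Σ t=0..1: t=0:+1/960 t=1:−1/4320 = 7/8640
⇒ 3j(3 4 5; 1 -3 2)² = 343/12870, sgn -1
4πI² = N·(3j₀)²·(3jₘ)² = 686/1859
I = -1·√(0.369016/4π) = -0.17136315
No selection rule forces the value: the integral is nonzero (none).

-0.171363 (none)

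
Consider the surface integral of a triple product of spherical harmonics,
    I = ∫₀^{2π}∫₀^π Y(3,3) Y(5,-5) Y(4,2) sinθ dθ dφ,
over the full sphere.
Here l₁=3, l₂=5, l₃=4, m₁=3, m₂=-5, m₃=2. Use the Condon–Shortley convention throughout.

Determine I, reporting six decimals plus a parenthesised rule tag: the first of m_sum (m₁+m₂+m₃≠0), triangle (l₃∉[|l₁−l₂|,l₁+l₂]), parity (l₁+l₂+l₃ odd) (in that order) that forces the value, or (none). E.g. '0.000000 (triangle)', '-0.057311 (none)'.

Checks pass: Σm=0; 12 even; l₃=4∈[2,8].
(2·3+1)(2·5+1)(2·4+1) = 693
Δ: 4! 2! 6! / 13! → 1/180180
sum: t=1:−1/576 t=2:+1/144 t=3:−1/576 = 1/288
3j²(3 5 4; 0 0 0) = Δ·Π!·Σ² = 20/1001  (sign +1)
sum: t=0:+1/34560 = 1/34560
3j²(3 5 4; 3 -5 2) = Δ·Π!·Σ² = 5/286  (sign +1)
combine: 4πI² = 693·20/1001·5/286 = 450/1859
take √, sign +1: I = 0.13879110
No selection rule forces the value: the integral is nonzero (none).

0.138791 (none)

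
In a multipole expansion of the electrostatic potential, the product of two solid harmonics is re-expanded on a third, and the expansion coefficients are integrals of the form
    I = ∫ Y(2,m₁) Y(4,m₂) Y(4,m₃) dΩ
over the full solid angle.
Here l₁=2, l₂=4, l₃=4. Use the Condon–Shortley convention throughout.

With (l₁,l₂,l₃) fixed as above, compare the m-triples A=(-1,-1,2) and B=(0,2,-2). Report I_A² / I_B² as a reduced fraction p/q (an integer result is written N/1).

243/64

Shared (l₁,l₂,l₃)=(2,4,4): N and (l;000)² cancel in I_A²/I_B².
A: Δ = 2!·2!·6!/11! = 1/13860; Racah Σ t=1..2: t=1:−1/96 t=2:+1/240 = -1/160; ⇒ 3j(2 4 4; -1 -1 2)² = 27/1540, sgn -1
B: Δ = 2!·2!·6!/11! = 1/13860; Racah Σ t=0..2: t=0:+1/2880 t=1:−1/120 t=2:+1/192 = -1/360; ⇒ 3j(2 4 4; 0 2 -2)² = 16/3465, sgn -1
I_A²/I_B² = (27/1540)/(16/3465) = 243/64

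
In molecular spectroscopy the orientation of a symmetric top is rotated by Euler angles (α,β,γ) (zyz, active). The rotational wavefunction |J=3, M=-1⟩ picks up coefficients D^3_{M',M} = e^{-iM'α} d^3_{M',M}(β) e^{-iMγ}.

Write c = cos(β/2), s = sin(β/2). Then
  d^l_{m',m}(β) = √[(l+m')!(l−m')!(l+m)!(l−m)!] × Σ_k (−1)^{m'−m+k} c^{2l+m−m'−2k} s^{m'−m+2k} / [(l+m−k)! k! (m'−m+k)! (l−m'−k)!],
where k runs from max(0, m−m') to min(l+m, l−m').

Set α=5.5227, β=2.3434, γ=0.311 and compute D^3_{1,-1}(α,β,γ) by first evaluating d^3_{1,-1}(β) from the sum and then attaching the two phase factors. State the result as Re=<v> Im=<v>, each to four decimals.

Re=-0.0683 Im=-0.1252

D^3_{1,-1}(5.5227,2.3434,0.3110) = e^{-i·1·5.5227}·d^3_{1,-1}(2.3434)·e^{-i·-1·0.3110}. Compute d first:
Half-angle: c=0.388586, s=0.921413. N=√(24·2·2·24)=48.000000
k∈{0,1,2} keeps every argument non-negative
  k=0: (−1)^2·48.0000/(8)·0.3886^4·0.9214^2 = +0.116147
  k=1: (−1)^3·48.0000/(6)·0.3886^2·0.9214^4 = -0.870724
  k=2: (−1)^4·48.0000/(48)·0.3886^0·0.9214^6 = +0.611962
d^3_{1,-1}(2.3434) = +0.116147 -0.870724 +0.611962 = -0.142615
Phases: e^{-i·(1)·5.5227}=+0.724502+0.689273i, e^{-i·(-1)·0.3110}=+0.952028+0.306011i ⇒ D=-0.068287-0.125203i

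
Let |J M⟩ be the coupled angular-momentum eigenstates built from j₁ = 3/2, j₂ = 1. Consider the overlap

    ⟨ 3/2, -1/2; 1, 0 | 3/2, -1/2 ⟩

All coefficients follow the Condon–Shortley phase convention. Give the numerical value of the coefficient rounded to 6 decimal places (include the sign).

triangle: 1!*2!*1!/5! = 2/120
(j±m)!: 1!*2!*1!*1!*1!*2! = 4
prefactor² = (2J+1)*Δ*N² = 4/15
  k=0: +1/(0!*1!*2!*1!*0!*0!) = 1/2
  k=1: −1/(1!*0!*1!*0!*1!*1!) = -1
Σ = -1/2  ⇒  CG² = 4/15*(-1/2)² = 1/15
CG = −√(1/15) = -0.258199

-0.258199  (= −√(1/15))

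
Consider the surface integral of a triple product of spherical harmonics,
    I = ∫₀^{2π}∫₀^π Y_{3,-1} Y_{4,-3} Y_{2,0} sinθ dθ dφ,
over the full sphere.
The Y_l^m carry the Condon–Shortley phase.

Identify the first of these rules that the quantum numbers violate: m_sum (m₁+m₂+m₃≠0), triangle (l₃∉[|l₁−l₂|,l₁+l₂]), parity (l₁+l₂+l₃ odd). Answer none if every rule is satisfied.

m₁+m₂+m₃ = -1 − 3 + 0 = -4  ✗
triangle: |3−4|=1 ≤ l₃=2 ≤ 3+4=7
parity: l₁+l₂+l₃ = 9 is odd

m_sum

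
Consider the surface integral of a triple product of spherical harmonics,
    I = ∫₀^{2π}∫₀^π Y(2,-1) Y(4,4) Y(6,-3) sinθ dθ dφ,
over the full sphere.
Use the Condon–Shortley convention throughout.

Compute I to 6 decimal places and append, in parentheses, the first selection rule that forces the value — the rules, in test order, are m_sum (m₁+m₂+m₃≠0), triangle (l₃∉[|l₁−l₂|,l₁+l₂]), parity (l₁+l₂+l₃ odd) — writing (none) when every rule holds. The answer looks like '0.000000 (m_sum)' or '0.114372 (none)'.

-0.047713 (none)

Checks pass: Σm=0; 12 even; l₃=6∈[2,6].
(2·2+1)(2·4+1)(2·6+1) = 585
Δ: 0! 4! 8! / 13! → 1/6435
sum: t=0:+1/2304 = 1/2304
3j²(2 4 6; 0 0 0) = Δ·Π!·Σ² = 5/143  (sign +1)
sum: t=0:+1/241920 = 1/241920
3j²(2 4 6; -1 4 -3) = Δ·Π!·Σ² = 1/715  (sign -1)
combine: 4πI² = 585·5/143·1/715 = 45/1573
take √, sign -1: I = -0.04771303
No selection rule forces the value: the integral is nonzero (none).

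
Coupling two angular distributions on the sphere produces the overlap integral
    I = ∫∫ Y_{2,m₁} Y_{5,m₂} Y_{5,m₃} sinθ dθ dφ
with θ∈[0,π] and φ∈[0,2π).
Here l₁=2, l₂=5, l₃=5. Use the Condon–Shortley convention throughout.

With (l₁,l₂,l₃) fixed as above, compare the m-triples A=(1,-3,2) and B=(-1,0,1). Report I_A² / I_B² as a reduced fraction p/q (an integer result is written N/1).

20/1

Shared (l₁,l₂,l₃)=(2,5,5): N and (l;000)² cancel in I_A²/I_B².
A: Δ = 2!·2!·8!/13! = 1/38610; Racah Σ t=0..1: t=0:+1/2880 t=1:−1/10080 = 1/4032; ⇒ 3j(2 5 5; 1 -3 2)² = 10/429, sgn -1
B: Δ = 2!·2!·8!/13! = 1/38610; Racah Σ t=1..2: t=1:−1/1152 t=2:+1/1440 = -1/5760; ⇒ 3j(2 5 5; -1 0 1)² = 1/858, sgn -1
I_A²/I_B² = (10/429)/(1/858) = 20/1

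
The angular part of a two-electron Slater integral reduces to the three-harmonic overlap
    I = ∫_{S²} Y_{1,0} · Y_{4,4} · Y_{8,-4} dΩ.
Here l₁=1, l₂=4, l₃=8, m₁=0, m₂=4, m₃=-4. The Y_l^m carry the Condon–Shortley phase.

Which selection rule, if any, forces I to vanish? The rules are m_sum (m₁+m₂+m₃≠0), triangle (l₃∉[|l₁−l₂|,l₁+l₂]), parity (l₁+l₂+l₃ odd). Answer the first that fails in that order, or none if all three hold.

triangle

azimuthal sum: 0 + 4 − 4 = 0  ✓
l₃ must lie in [3,5]; have l₃=8  ✗
L = 1 + 4 + 8 = 13 (odd)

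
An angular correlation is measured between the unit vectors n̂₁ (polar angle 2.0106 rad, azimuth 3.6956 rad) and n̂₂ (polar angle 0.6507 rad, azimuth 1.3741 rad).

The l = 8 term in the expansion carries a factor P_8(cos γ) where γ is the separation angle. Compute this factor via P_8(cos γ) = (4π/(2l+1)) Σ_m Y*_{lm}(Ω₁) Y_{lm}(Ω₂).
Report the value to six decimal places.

0.290180

Summing Y*_{l m}(θ₁,φ₁)·Y_{l m}(θ₂,φ₂) over m ∈ [−8, 8]; prefactor 4π/(2·8+1) = 0.739198:
  m=-8: Y*=-0.064075-0.222552i  Y=-0.000026+0.009343i  product +0.002081-0.000593i
  m=-7: Y*=-0.322934-0.292777i  Y=-0.048168+0.009460i  product +0.018325+0.011048i
  m=-6: Y*=-0.349234-0.064435i  Y=-0.060155-0.146087i  product +0.011595+0.054894i
  m=-5: Y*=+0.054960-0.021415i  Y=+0.285329-0.189936i  product +0.011614-0.016549i
  m=-4: Y*=+0.215085-0.285747i  Y=+0.340616+0.341562i  product +0.170862-0.023865i
  m=-3: Y*=+0.010831-0.118401i  Y=-0.186568+0.278591i  product +0.030965+0.025107i
  m=-2: Y*=+0.133792+0.268164i  Y=+0.124371+0.051617i  product +0.002798+0.040258i
  m=-1: Y*=+0.155514+0.096206i  Y=-0.080153+0.402225i  product -0.051161+0.054841i
  m=+0: Y*=-0.275214-0.000000i  Y=+0.005796+0.000000i  product -0.001595-0.000000i
  m=+1: Y*=-0.155514+0.096206i  Y=+0.080153+0.402225i  product -0.051161-0.054841i
  m=+2: Y*=+0.133792-0.268164i  Y=+0.124371-0.051617i  product +0.002798-0.040258i
  m=+3: Y*=-0.010831-0.118401i  Y=+0.186568+0.278591i  product +0.030965-0.025107i
  m=+4: Y*=+0.215085+0.285747i  Y=+0.340616-0.341562i  product +0.170862+0.023865i
  m=+5: Y*=-0.054960-0.021415i  Y=-0.285329-0.189936i  product +0.011614+0.016549i
  m=+6: Y*=-0.349234+0.064435i  Y=-0.060155+0.146087i  product +0.011595-0.054894i
  m=+7: Y*=+0.322934-0.292777i  Y=+0.048168+0.009460i  product +0.018325-0.011048i
  m=+8: Y*=-0.064075+0.222552i  Y=-0.000026-0.009343i  product +0.002081+0.000593i
Total Σ_m = +0.392561+0.000000i. Multiply by 0.739198: +0.290180+0.000000i. P_8(cos γ) = 0.290180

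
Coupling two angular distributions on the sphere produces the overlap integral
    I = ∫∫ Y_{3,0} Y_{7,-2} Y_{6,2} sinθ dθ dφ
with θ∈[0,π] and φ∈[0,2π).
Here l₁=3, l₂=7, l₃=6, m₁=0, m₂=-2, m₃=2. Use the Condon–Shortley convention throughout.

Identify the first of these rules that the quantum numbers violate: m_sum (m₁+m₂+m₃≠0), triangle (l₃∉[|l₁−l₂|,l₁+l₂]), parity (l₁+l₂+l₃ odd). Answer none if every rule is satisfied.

Σmᵢ = 0  ✓
l₃∈[|l₁−l₂|,l₁+l₂]=[4,10], have l₃=6  ✓
Σlᵢ = 16 ⇒ even  ✓

none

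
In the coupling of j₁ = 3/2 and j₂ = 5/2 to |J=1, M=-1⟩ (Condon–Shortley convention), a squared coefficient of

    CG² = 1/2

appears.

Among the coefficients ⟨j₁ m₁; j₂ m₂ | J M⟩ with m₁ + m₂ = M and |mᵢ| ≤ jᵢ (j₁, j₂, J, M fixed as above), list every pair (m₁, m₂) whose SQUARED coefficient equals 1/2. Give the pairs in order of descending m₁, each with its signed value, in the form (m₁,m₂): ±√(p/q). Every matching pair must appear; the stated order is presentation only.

Admissible pairs with m₁+m₂ = M = -1: (-3/2,1/2), (-1/2,-1/2), (1/2,-3/2), (3/2,-5/2)
  (m₁,m₂)=(3/2,-5/2): CG² = 1/2, CG = +√(1/2)   ← matches the target
  (m₁,m₂)=(1/2,-3/2): CG² = 3/10, CG = −√(3/10)
  (m₁,m₂)=(-1/2,-1/2): CG² = 3/20, CG = +√(3/20)
  (m₁,m₂)=(-3/2,1/2): CG² = 1/20, CG = −√(1/20)
Pairs with CG² = 1/2: (3/2,-5/2): +√(1/2)

(3/2,-5/2): +√(1/2)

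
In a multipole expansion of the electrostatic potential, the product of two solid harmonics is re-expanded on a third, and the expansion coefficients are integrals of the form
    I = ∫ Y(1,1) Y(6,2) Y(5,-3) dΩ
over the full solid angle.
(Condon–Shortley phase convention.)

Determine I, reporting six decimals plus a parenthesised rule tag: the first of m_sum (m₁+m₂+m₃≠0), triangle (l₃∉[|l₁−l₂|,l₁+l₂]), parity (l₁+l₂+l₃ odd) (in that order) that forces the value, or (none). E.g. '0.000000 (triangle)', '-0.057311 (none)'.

0.100084 (none)

Checks pass: Σm=0; 12 even; l₃=5∈[5,7].
(2·1+1)(2·6+1)(2·5+1) = 429
Δ: 2! 0! 10! / 13! → 1/858
sum: t=1:−1/14400 = -1/14400
3j²(1 6 5; 0 0 0) = Δ·Π!·Σ² = 6/143  (sign +1)
sum: t=0:+1/161280 = 1/161280
3j²(1 6 5; 1 2 -3) = Δ·Π!·Σ² = 1/143  (sign +1)
combine: 4πI² = 429·6/143·1/143 = 18/143
take √, sign +1: I = 0.10008369
No selection rule forces the value: the integral is nonzero (none).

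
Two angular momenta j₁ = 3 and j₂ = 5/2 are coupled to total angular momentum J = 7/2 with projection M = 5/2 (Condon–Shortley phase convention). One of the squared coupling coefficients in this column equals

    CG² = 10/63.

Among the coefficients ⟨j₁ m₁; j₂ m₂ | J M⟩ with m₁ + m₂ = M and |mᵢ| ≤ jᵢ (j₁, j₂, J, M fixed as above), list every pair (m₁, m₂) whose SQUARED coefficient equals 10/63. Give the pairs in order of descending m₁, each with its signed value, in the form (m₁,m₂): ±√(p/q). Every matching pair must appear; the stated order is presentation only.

Admissible pairs with m₁+m₂ = M = 5/2: (0,5/2), (1,3/2), (2,1/2), (3,-1/2)
  (m₁,m₂)=(3,-1/2): CG² = 3/7, CG = +√(3/7)
  (m₁,m₂)=(2,1/2): CG² = 2/63, CG = −√(2/63)
  (m₁,m₂)=(1,3/2): CG² = 10/63, CG = −√(10/63)   ← matches the target
  (m₁,m₂)=(0,5/2): CG² = 8/21, CG = +√(8/21)
Pairs with CG² = 10/63: (1,3/2): −√(10/63)

(1,3/2): −√(10/63)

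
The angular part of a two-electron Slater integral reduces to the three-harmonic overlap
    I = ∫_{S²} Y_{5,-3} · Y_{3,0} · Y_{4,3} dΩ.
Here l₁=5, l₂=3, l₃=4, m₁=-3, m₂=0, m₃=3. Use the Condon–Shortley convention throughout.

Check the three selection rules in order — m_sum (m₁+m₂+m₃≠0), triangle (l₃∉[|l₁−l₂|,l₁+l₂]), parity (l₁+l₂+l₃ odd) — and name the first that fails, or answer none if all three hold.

azimuthal sum: -3 + 0 + 3 = 0  ✓
2 ≤ 4 ≤ 8 (triangle on l)  ✓
L = 5 + 3 + 4 = 12 (even)  ✓

none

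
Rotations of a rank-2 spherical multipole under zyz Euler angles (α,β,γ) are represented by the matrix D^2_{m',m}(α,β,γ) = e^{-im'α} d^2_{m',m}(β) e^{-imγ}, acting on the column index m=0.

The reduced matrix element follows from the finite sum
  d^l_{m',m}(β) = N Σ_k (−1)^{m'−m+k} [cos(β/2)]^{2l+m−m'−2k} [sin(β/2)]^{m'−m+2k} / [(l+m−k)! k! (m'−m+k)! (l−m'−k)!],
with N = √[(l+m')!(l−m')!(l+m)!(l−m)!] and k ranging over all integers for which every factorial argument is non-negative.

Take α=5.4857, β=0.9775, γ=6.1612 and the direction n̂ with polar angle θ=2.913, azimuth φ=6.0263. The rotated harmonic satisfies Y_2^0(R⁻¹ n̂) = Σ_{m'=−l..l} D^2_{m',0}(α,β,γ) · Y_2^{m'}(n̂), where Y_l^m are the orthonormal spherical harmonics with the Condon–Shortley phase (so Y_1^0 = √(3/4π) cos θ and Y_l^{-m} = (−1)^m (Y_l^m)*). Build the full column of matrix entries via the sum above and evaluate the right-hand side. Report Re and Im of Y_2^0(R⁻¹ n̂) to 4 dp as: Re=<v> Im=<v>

Need the full column D^2_{m',0} for m'=−2..2 at α=5.4857, β=0.9775, γ=6.1612.
cos(β/2)=0.882920, sin(β/2)=0.469523
d^2_{-2,0}: single k=2 term ⇒ +0.420951;  D = -0.010175-0.420828i
d^2_{-1,0}: k∈[1..2] ⇒ +0.791584 -0.223855 = +0.567729;  D = +0.396563-0.406268i
d^2_{0,0}: k∈[0..2] ⇒ +0.607696 -0.687410 +0.048599 = -0.031116;  D = -0.031116+0.000000i
d^2_{1,0}: k∈[0..1] ⇒ -0.791584 +0.223855 = -0.567729;  D = -0.396563-0.406268i
d^2_{2,0}: single k=0 term ⇒ +0.420951;  D = -0.010175+0.420828i
Y_2^{m'}(θ=2.913,φ=6.0263) and Σ D·Y over m':
  (-0.0102-0.4208i)·(+0.0173+0.0097i)  (+0.3966-0.4063i)·(-0.1649-0.0433i)  (-0.0311+0.0000i)·(+0.5822+0.0000i)  (-0.3966-0.4063i)·(+0.1649-0.0433i)  (-0.0102+0.4208i)·(+0.0173-0.0097i)
Y_2^0(R⁻¹ n̂) = -0.176261+0.000000i

Re=-0.1763 Im=0.0000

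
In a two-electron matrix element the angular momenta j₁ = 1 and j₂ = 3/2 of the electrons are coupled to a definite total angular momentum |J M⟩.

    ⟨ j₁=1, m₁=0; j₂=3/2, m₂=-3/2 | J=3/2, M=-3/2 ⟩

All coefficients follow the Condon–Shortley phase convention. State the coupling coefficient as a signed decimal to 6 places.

+0.774597  (= +√(3/5))

√[4·1!1!2!/5! · 1!1!0!3!0!3!] = √(12/5)
  +(−1)^0/∏(0,1,1,0,0,2)! = 1/2  (running 1/2)
⟨..|..⟩ = √(12/5)·(1/2) = +0.774597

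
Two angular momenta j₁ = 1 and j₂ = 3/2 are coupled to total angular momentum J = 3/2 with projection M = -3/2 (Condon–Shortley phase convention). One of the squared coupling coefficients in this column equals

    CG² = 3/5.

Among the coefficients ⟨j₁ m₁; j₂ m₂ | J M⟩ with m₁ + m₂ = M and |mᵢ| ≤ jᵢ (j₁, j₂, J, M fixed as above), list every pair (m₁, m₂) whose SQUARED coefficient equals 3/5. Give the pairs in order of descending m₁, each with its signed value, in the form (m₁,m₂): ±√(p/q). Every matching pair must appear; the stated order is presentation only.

(0,-3/2): +√(3/5)

Admissible pairs with m₁+m₂ = M = -3/2: (-1,-1/2), (0,-3/2)
  (m₁,m₂)=(0,-3/2): CG² = 3/5, CG = +√(3/5)   ← matches the target
  (m₁,m₂)=(-1,-1/2): CG² = 2/5, CG = −√(2/5)
Pairs with CG² = 3/5: (0,-3/2): +√(3/5)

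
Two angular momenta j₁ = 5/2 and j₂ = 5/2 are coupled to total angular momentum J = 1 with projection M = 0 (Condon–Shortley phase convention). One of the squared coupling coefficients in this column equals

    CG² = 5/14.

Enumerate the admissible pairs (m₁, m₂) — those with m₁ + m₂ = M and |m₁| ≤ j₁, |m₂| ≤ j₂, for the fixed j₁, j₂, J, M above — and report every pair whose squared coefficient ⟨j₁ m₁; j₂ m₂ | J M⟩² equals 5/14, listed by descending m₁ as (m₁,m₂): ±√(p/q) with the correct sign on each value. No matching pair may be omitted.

(5/2,-5/2): +√(5/14); (-5/2,5/2): +√(5/14)

Admissible pairs with m₁+m₂ = M = 0: (-5/2,5/2), (-3/2,3/2), (-1/2,1/2), (1/2,-1/2), (3/2,-3/2), (5/2,-5/2)
  (m₁,m₂)=(5/2,-5/2): CG² = 5/14, CG = +√(5/14)   ← matches the target
  (m₁,m₂)=(3/2,-3/2): CG² = 9/70, CG = −√(9/70)
  (m₁,m₂)=(1/2,-1/2): CG² = 1/70, CG = +√(1/70)
  (m₁,m₂)=(-1/2,1/2): CG² = 1/70, CG = +√(1/70)
  (m₁,m₂)=(-3/2,3/2): CG² = 9/70, CG = −√(9/70)
  (m₁,m₂)=(-5/2,5/2): CG² = 5/14, CG = +√(5/14)   ← matches the target
Pairs with CG² = 5/14: (5/2,-5/2): +√(5/14); (-5/2,5/2): +√(5/14)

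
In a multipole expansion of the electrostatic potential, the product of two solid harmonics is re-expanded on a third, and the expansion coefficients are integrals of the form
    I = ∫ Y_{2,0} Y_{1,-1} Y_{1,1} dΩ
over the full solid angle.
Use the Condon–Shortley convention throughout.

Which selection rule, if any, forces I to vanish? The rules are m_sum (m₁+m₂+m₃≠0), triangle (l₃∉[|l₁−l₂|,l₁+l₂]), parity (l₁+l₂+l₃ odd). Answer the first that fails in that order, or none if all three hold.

m₁+m₂+m₃ = 0 − 1 + 1 = 0  ✓
triangle: |2−1|=1 ≤ l₃=1 ≤ 2+1=3  ✓
parity: l₁+l₂+l₃ = 4 is even  ✓

none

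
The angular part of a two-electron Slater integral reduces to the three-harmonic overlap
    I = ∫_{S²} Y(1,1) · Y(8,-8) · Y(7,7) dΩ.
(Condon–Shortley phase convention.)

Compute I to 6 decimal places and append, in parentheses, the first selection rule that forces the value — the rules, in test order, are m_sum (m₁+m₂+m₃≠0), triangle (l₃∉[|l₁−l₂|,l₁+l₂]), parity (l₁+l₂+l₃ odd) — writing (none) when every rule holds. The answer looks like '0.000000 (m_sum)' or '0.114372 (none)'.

Rules hold: Σm=0, L=16 even, 7≤7≤9.
N = 3·17·15 = 765
Δ = 2!·0!·14!/17! = 1/2040
Racah Σ t=1..1: t=1:−1/25401600 = -1/25401600
⇒ 3j(1 8 7; 0 0 0)² = 8/255, sgn +1
Racah Σ t=0..0: t=0:+1/174356582400 = 1/174356582400
⇒ 3j(1 8 7; 1 -8 7)² = 1/17, sgn +1
4πI² = N·(3j₀)²·(3jₘ)² = 24/17
I = +1·√(1.41176/4π) = 0.33517856
No selection rule forces the value: the integral is nonzero (none).

0.335179 (none)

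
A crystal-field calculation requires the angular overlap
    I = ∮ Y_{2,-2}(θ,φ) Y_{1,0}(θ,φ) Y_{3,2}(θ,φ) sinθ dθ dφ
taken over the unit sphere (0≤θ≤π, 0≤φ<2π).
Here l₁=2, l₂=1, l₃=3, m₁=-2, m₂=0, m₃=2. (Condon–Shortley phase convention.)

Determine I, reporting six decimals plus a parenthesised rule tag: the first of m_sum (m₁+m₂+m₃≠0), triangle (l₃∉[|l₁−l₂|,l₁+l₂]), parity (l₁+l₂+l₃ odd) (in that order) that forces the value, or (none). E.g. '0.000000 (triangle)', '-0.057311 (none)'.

0.184674 (none)

Checks pass: Σm=0; 6 even; l₃=3∈[1,3].
(2·2+1)(2·1+1)(2·3+1) = 105
Δ: 0! 4! 2! / 7! → 1/105
sum: t=0:+1/4 = 1/4
3j²(2 1 3; 0 0 0) = Δ·Π!·Σ² = 3/35  (sign -1)
sum: t=0:+1/24 = 1/24
3j²(2 1 3; -2 0 2) = Δ·Π!·Σ² = 1/21  (sign -1)
combine: 4πI² = 105·3/35·1/21 = 3/7
take √, sign +1: I = 0.18467439
No selection rule forces the value: the integral is nonzero (none).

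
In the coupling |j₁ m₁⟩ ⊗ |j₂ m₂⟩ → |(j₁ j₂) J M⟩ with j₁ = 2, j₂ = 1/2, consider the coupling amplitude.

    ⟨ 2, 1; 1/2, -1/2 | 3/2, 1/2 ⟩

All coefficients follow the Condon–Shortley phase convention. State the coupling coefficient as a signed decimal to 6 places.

j₁+j₂−J=1  J+j₁−j₂=3  J−j₁+j₂=0  j₁+j₂+J+1=5
(j₁±m₁, j₂±m₂, J±M) = (3,1,0,1,2,1)
P² = 12/5
sum k=0..0:
  [0] +1/2 = 1/2
S = 1/2
C² = P²·S² = 3/5 ; C = +0.774597

+0.774597  (= +√(3/5))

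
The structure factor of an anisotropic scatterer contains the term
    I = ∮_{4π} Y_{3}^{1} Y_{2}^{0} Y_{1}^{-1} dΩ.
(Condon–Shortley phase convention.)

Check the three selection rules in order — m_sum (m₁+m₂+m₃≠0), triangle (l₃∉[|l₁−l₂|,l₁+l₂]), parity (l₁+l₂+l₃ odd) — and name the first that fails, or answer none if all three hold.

none

Σmᵢ = 0  ✓
l₃∈[|l₁−l₂|,l₁+l₂]=[1,5], have l₃=1  ✓
Σlᵢ = 6 ⇒ even  ✓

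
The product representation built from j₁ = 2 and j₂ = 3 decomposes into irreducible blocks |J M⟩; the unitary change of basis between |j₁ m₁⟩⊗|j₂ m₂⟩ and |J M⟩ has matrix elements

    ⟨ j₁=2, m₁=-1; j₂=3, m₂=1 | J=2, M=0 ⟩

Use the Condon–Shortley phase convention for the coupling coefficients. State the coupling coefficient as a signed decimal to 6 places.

+√(1/7) = +0.377964

j₁+j₂−J=3  J+j₁−j₂=1  J−j₁+j₂=3  j₁+j₂+J+1=8
(j₁±m₁, j₂±m₂, J±M) = (1,3,4,2,2,2)
P² = 36/7
sum k=2..3:
  [2] +1/4 = 1/4
  [3] −1/12 = -1/12
S = 1/6
C² = P²·S² = 1/7 ; C = +0.377964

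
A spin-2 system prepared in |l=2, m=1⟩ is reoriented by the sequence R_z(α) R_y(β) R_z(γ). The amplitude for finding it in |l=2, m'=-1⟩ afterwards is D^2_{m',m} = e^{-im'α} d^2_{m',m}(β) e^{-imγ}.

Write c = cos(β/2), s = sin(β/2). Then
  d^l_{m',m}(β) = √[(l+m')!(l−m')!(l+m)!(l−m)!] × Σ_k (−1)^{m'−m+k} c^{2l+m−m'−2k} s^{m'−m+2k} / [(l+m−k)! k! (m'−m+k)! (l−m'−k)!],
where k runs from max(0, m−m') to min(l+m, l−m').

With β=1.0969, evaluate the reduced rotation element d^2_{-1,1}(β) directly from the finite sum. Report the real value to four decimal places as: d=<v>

d=0.5199

d^2_{-1,1}(β=1.0969) via the finite sum:
Half-angle: c=0.853334, s=0.521365. N=√(1·6·6·1)=6.000000
k∈{2,3} keeps every argument non-negative
  k=2: (−1)^0·6.0000/(2)·0.8533^2·0.5214^2 = +0.593804
  k=3: (−1)^1·6.0000/(6)·0.8533^0·0.5214^4 = -0.073887
d^2_{-1,1}(1.0969) = +0.593804 -0.073887 = +0.519917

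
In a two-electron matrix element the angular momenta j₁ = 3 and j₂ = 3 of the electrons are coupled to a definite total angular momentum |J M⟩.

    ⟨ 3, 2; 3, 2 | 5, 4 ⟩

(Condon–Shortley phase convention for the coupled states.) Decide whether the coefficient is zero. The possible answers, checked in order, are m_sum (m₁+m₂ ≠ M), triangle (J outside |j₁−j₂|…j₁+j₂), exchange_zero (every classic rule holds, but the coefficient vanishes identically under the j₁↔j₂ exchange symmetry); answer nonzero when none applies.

m-sum: m₁+m₂ = 2+2 = 4, M = 4  ✓
triangle: |j₁−j₂| = 0 ≤ J = 5 ≤ j₁+j₂ = 6  ✓
exchange: j₁=j₂ and m₁=m₂, and (−1)^(j₁+j₂−J) = (−1)^1 = −1 forces ⟨j₁m₁;j₂m₂|JM⟩ = −⟨j₂m₂;j₁m₁|JM⟩ = −⟨j₁m₁;j₂m₂|JM⟩ ⇒ the coefficient vanishes identically
Racah sum check: Σ_k collapses to 0 ⇒ CG = 0

exchange_zero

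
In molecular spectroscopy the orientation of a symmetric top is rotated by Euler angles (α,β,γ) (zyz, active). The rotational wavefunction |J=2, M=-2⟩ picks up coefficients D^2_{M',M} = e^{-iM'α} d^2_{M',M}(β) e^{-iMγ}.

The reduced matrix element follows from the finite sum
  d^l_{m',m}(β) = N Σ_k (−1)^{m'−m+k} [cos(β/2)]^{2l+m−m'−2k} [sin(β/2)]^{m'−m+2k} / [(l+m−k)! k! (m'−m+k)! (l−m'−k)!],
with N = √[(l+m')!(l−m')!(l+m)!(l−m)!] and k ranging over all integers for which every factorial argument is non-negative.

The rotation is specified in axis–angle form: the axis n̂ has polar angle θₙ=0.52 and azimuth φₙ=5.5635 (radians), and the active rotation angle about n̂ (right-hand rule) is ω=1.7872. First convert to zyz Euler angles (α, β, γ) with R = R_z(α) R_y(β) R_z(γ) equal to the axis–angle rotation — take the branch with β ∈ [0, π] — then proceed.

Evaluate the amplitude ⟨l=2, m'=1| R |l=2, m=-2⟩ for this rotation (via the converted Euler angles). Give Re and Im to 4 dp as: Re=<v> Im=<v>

Re=-0.0170 Im=-0.1057

Axis–angle → zyz. n̂ = (sinθₙcosφₙ, sinθₙsinφₙ, cosθₙ) = (+0.373660, -0.327518, +0.867819), ω = 1.7872.
R = I cosω + sinω [n̂]ₓ + (1−cosω) n̂n̂ᵀ gives
  R = [-0.045117, -0.996236, +0.074018; +0.698920, -0.084418, -0.710200; +0.713775, +0.019691, +0.700098]
β = atan2(√(R₁₃²+R₂₃²), R₃₃) = 0.795261; α = atan2(R₂₃, R₁₃) mod 2π = 4.816235; γ = atan2(R₃₂, −R₃₁) mod 2π = 3.114013
D^2_{1,-2}(4.8162,0.7953,3.1140) = e^{-i·1·4.8162}·d^2_{1,-2}(0.7953)·e^{-i·-2·3.1140}. Compute d first:
Half-angle: c=0.921981, s=0.387235. N=√(6·1·1·24)=12.000000
k: max(0,(-2)−(1))=0 … min(2+(-2),2−(1))=0
  k=0: (−1)^3·12.0000/(6)·0.9220^1·0.3872^3 = -0.107072
d^2_{1,-2}(0.7953) = -0.107072
Phases: e^{-i·(1)·4.8162}=+0.103660+0.994613i, e^{-i·(-2)·3.1140}=+0.998479-0.055131i ⇒ D=-0.016953-0.105721i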